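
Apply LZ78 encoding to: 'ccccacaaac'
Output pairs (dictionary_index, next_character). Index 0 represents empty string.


LZ78 encoding steps:
Dictionary: {0: ''}
Step 1: w='' (idx 0), next='c' -> output (0, 'c'), add 'c' as idx 1
Step 2: w='c' (idx 1), next='c' -> output (1, 'c'), add 'cc' as idx 2
Step 3: w='c' (idx 1), next='a' -> output (1, 'a'), add 'ca' as idx 3
Step 4: w='ca' (idx 3), next='a' -> output (3, 'a'), add 'caa' as idx 4
Step 5: w='' (idx 0), next='a' -> output (0, 'a'), add 'a' as idx 5
Step 6: w='c' (idx 1), end of input -> output (1, '')


Encoded: [(0, 'c'), (1, 'c'), (1, 'a'), (3, 'a'), (0, 'a'), (1, '')]


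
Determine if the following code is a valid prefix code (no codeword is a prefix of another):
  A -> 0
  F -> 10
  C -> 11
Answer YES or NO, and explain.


Checking each pair (does one codeword prefix another?):
  A='0' vs F='10': no prefix
  A='0' vs C='11': no prefix
  F='10' vs A='0': no prefix
  F='10' vs C='11': no prefix
  C='11' vs A='0': no prefix
  C='11' vs F='10': no prefix
No violation found over all pairs.

YES -- this is a valid prefix code. No codeword is a prefix of any other codeword.


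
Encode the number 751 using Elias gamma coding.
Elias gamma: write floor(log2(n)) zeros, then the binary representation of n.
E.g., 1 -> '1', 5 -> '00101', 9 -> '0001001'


num_bits = floor(log2(751)) + 1 = 10
leading_zeros = num_bits - 1 = 9
binary(751) = 1011101111

Elias gamma(751) = '000000000' + '1011101111' = 0000000001011101111 (19 bits)


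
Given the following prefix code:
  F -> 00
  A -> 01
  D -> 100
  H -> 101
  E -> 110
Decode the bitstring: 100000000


Decoding step by step:
Bits 100 -> D
Bits 00 -> F
Bits 00 -> F
Bits 00 -> F


Decoded message: DFFF


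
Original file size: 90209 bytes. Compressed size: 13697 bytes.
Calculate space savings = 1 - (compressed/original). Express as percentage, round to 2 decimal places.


ratio = compressed/original = 13697/90209 = 0.151836
savings = 1 - ratio = 1 - 0.151836 = 0.848164
as a percentage: 0.848164 * 100 = 84.82%

Space savings = 1 - 13697/90209 = 84.82%


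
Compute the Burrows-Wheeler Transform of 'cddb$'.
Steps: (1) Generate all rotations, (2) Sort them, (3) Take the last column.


Rotations (sorted):
  0: $cddb -> last char: b
  1: b$cdd -> last char: d
  2: cddb$ -> last char: $
  3: db$cd -> last char: d
  4: ddb$c -> last char: c


BWT = bd$dc


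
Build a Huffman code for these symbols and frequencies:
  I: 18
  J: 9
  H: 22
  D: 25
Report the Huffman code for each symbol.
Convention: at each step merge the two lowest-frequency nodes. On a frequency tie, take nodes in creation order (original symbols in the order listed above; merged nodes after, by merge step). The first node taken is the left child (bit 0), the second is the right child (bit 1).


Huffman tree construction:
Step 1: Merge J(9) + I(18) = 27
Step 2: Merge H(22) + D(25) = 47
Step 3: Merge (J+I)(27) + (H+D)(47) = 74
Read each symbol's code off the tree from the root (left child = 0, right child = 1).

Codes:
  I: 01 (length 2)
  J: 00 (length 2)
  H: 10 (length 2)
  D: 11 (length 2)
Average code length: 148/74 = 2.0000 bits/symbol


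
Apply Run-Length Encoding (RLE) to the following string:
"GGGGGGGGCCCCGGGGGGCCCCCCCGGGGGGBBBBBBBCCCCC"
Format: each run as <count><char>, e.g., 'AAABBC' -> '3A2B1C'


Scanning runs left to right:
  i=0: run of 'G' x 8 -> '8G'
  i=8: run of 'C' x 4 -> '4C'
  i=12: run of 'G' x 6 -> '6G'
  i=18: run of 'C' x 7 -> '7C'
  i=25: run of 'G' x 6 -> '6G'
  i=31: run of 'B' x 7 -> '7B'
  i=38: run of 'C' x 5 -> '5C'

RLE = 8G4C6G7C6G7B5C


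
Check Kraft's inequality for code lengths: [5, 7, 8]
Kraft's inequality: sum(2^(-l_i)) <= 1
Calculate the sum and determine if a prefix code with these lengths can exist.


Sum = 2^(-5) + 2^(-7) + 2^(-8)
    = 0.03125 + 0.0078125 + 0.00390625
    = 11/256 = 0.04296875
Since 0.04296875 <= 1, Kraft's inequality IS satisfied.
A prefix code with these lengths CAN exist.

Kraft sum = 0.04296875. Satisfied.


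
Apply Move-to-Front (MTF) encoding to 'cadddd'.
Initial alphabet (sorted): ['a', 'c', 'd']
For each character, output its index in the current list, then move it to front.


MTF encoding:
'c': index 1 in ['a', 'c', 'd'] -> ['c', 'a', 'd']
'a': index 1 in ['c', 'a', 'd'] -> ['a', 'c', 'd']
'd': index 2 in ['a', 'c', 'd'] -> ['d', 'a', 'c']
'd': index 0 in ['d', 'a', 'c'] -> ['d', 'a', 'c']
'd': index 0 in ['d', 'a', 'c'] -> ['d', 'a', 'c']
'd': index 0 in ['d', 'a', 'c'] -> ['d', 'a', 'c']


Output: [1, 1, 2, 0, 0, 0]


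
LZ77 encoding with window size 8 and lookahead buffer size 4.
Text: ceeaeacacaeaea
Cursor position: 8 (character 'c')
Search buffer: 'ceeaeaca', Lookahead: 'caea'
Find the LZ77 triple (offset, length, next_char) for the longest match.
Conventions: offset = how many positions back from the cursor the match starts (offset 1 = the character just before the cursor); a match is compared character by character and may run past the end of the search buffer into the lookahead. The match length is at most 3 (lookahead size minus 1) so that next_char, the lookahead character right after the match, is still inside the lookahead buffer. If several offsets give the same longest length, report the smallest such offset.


Try each offset into the search buffer:
  offset=1 (pos 7, char 'a'): match length 0
  offset=2 (pos 6, char 'c'): match length 2
  offset=3 (pos 5, char 'a'): match length 0
  offset=4 (pos 4, char 'e'): match length 0
  offset=5 (pos 3, char 'a'): match length 0
  offset=6 (pos 2, char 'e'): match length 0
  offset=7 (pos 1, char 'e'): match length 0
  offset=8 (pos 0, char 'c'): match length 1
Longest match has length 2 at offset 2.
next_char = character at position 8 + 2 = 10 -> 'e'

Best match: offset=2, length=2 (matching 'ca' starting at position 6)
LZ77 triple: (2, 2, 'e')


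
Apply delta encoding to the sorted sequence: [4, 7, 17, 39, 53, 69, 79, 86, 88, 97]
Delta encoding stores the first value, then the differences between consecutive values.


First value: 4
Deltas:
  7 - 4 = 3
  17 - 7 = 10
  39 - 17 = 22
  53 - 39 = 14
  69 - 53 = 16
  79 - 69 = 10
  86 - 79 = 7
  88 - 86 = 2
  97 - 88 = 9


Delta encoded: [4, 3, 10, 22, 14, 16, 10, 7, 2, 9]


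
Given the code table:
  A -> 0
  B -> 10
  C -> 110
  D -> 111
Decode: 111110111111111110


Decoding:
111 -> D
110 -> C
111 -> D
111 -> D
111 -> D
110 -> C


Result: DCDDDC


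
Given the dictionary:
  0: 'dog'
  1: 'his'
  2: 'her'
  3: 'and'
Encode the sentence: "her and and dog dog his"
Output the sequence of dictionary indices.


Look up each word in the dictionary:
  'her' -> 2
  'and' -> 3
  'and' -> 3
  'dog' -> 0
  'dog' -> 0
  'his' -> 1

Encoded: [2, 3, 3, 0, 0, 1]


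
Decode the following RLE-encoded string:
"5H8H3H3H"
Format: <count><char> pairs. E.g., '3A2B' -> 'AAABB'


Expanding each <count><char> pair:
  5H -> 'HHHHH'
  8H -> 'HHHHHHHH'
  3H -> 'HHH'
  3H -> 'HHH'

Decoded = HHHHHHHHHHHHHHHHHHH


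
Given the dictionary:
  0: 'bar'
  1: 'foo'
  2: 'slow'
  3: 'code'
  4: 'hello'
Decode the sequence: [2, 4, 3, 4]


Look up each index in the dictionary:
  2 -> 'slow'
  4 -> 'hello'
  3 -> 'code'
  4 -> 'hello'

Decoded: "slow hello code hello"


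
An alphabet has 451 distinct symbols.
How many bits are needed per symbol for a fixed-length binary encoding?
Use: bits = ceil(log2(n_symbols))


log2(451) = 8.817
Bracket: 2^8 = 256 < 451 <= 2^9 = 512
So ceil(log2(451)) = 9

bits = ceil(log2(451)) = ceil(8.817) = 9 bits


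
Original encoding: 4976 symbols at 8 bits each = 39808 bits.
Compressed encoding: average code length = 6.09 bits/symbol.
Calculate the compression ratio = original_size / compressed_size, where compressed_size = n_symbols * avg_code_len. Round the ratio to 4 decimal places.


original_size = n_symbols * orig_bits = 4976 * 8 = 39808 bits
compressed_size = n_symbols * avg_code_len = 4976 * 6.09 = 30303.84 bits
ratio = original_size / compressed_size = 39808 / 30303.84 = 1.3136

Compression ratio = 1.3136


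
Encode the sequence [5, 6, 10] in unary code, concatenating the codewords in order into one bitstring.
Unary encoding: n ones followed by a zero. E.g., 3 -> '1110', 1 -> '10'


Encode each number as n ones followed by a terminating 0:
  5 -> 111110 (6 bits)
  6 -> 1111110 (7 bits)
  10 -> 11111111110 (11 bits)
Total length = 6 + 7 + 11 = 24 bits.

Unary([5, 6, 10]) = 111110111111011111111110 (24 bits)


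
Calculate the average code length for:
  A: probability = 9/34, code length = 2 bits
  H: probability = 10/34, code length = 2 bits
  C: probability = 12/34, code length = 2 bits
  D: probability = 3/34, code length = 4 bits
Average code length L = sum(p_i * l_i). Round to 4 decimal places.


Weighted contributions p_i * l_i:
  A: (9/34) * 2 = 18/34
  H: (10/34) * 2 = 20/34
  C: (12/34) * 2 = 24/34
  D: (3/34) * 4 = 12/34
Sum = (18 + 20 + 24 + 12)/34 = 74/34

L = 74/34 = 2.1765 bits/symbol


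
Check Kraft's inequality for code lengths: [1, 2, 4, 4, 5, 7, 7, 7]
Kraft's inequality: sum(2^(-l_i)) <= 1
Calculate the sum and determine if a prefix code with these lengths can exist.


Sum = 2^(-1) + 2^(-2) + 2^(-4) + 2^(-4) + 2^(-5) + 2^(-7) + 2^(-7) + 2^(-7)
    = 0.5 + 0.25 + 0.0625 + 0.0625 + 0.03125 + 0.0078125 + 0.0078125 + 0.0078125
    = 119/128 = 0.9296875
Since 0.9296875 <= 1, Kraft's inequality IS satisfied.
A prefix code with these lengths CAN exist.

Kraft sum = 0.9296875. Satisfied.


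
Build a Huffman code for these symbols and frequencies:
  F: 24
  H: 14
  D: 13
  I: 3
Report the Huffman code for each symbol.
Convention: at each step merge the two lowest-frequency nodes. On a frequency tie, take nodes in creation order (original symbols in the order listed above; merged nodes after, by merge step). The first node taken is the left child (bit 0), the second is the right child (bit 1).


Huffman tree construction:
Step 1: Merge I(3) + D(13) = 16
Step 2: Merge H(14) + (I+D)(16) = 30
Step 3: Merge F(24) + (H+(I+D))(30) = 54
Read each symbol's code off the tree from the root (left child = 0, right child = 1).

Codes:
  F: 0 (length 1)
  H: 10 (length 2)
  D: 111 (length 3)
  I: 110 (length 3)
Average code length: 100/54 = 1.8519 bits/symbol


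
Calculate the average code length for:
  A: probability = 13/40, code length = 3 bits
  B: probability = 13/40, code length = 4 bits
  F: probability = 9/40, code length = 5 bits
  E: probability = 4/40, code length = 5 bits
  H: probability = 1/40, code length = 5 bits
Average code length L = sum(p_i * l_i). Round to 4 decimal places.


Weighted contributions p_i * l_i:
  A: (13/40) * 3 = 39/40
  B: (13/40) * 4 = 52/40
  F: (9/40) * 5 = 45/40
  E: (4/40) * 5 = 20/40
  H: (1/40) * 5 = 5/40
Sum = (39 + 52 + 45 + 20 + 5)/40 = 161/40

L = 161/40 = 4.0250 bits/symbol


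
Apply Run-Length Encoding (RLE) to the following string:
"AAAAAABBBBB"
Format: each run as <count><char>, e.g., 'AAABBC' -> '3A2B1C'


Scanning runs left to right:
  i=0: run of 'A' x 6 -> '6A'
  i=6: run of 'B' x 5 -> '5B'

RLE = 6A5B


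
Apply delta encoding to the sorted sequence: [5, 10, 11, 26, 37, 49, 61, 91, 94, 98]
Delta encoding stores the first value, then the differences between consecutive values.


First value: 5
Deltas:
  10 - 5 = 5
  11 - 10 = 1
  26 - 11 = 15
  37 - 26 = 11
  49 - 37 = 12
  61 - 49 = 12
  91 - 61 = 30
  94 - 91 = 3
  98 - 94 = 4


Delta encoded: [5, 5, 1, 15, 11, 12, 12, 30, 3, 4]


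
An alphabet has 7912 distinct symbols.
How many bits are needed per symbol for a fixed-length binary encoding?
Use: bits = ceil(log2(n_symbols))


log2(7912) = 12.9498
Bracket: 2^12 = 4096 < 7912 <= 2^13 = 8192
So ceil(log2(7912)) = 13

bits = ceil(log2(7912)) = ceil(12.9498) = 13 bits


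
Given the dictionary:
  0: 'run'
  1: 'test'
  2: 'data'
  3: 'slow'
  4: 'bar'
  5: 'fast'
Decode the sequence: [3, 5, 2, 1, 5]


Look up each index in the dictionary:
  3 -> 'slow'
  5 -> 'fast'
  2 -> 'data'
  1 -> 'test'
  5 -> 'fast'

Decoded: "slow fast data test fast"


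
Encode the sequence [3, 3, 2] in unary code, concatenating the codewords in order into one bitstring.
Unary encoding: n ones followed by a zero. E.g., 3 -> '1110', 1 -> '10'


Encode each number as n ones followed by a terminating 0:
  3 -> 1110 (4 bits)
  3 -> 1110 (4 bits)
  2 -> 110 (3 bits)
Total length = 4 + 4 + 3 = 11 bits.

Unary([3, 3, 2]) = 11101110110 (11 bits)


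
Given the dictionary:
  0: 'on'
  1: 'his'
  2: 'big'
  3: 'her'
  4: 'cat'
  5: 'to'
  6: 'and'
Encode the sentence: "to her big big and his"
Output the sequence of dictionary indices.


Look up each word in the dictionary:
  'to' -> 5
  'her' -> 3
  'big' -> 2
  'big' -> 2
  'and' -> 6
  'his' -> 1

Encoded: [5, 3, 2, 2, 6, 1]


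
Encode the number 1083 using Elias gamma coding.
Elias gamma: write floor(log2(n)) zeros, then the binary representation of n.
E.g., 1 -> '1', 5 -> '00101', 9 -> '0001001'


num_bits = floor(log2(1083)) + 1 = 11
leading_zeros = num_bits - 1 = 10
binary(1083) = 10000111011

Elias gamma(1083) = '0000000000' + '10000111011' = 000000000010000111011 (21 bits)


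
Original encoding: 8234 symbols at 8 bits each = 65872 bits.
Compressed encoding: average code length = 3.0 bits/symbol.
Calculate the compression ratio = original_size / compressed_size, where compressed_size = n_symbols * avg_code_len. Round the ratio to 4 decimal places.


original_size = n_symbols * orig_bits = 8234 * 8 = 65872 bits
compressed_size = n_symbols * avg_code_len = 8234 * 3.0 = 24702.0 bits
ratio = original_size / compressed_size = 65872 / 24702.0 = 2.6667

Compression ratio = 2.6667


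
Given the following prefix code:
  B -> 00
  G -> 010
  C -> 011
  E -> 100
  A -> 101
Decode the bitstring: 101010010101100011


Decoding step by step:
Bits 101 -> A
Bits 010 -> G
Bits 010 -> G
Bits 101 -> A
Bits 100 -> E
Bits 011 -> C


Decoded message: AGGAEC


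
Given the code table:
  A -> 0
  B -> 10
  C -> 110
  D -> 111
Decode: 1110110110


Decoding:
111 -> D
0 -> A
110 -> C
110 -> C


Result: DACC


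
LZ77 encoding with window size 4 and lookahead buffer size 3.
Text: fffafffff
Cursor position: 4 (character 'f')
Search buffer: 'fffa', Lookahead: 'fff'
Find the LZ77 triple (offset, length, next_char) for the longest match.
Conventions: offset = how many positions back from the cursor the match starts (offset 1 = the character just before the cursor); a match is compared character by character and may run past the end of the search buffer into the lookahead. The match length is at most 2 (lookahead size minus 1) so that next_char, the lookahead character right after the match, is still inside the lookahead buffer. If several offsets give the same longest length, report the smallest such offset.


Try each offset into the search buffer:
  offset=1 (pos 3, char 'a'): match length 0
  offset=2 (pos 2, char 'f'): match length 1
  offset=3 (pos 1, char 'f'): match length 2
  offset=4 (pos 0, char 'f'): match length 2
Longest match has length 2, found at offsets 3, 4; take the smallest, offset 3.
next_char = character at position 4 + 2 = 6 -> 'f'

Best match: offset=3, length=2 (matching 'ff' starting at position 1)
LZ77 triple: (3, 2, 'f')


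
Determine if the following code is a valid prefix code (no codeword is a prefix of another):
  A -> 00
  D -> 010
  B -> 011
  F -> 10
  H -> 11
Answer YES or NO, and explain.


Checking each pair (does one codeword prefix another?):
  A='00' vs D='010': no prefix
  A='00' vs B='011': no prefix
  A='00' vs F='10': no prefix
  A='00' vs H='11': no prefix
  D='010' vs A='00': no prefix
  D='010' vs B='011': no prefix
  D='010' vs F='10': no prefix
  D='010' vs H='11': no prefix
  B='011' vs A='00': no prefix
  B='011' vs D='010': no prefix
  B='011' vs F='10': no prefix
  B='011' vs H='11': no prefix
  F='10' vs A='00': no prefix
  F='10' vs D='010': no prefix
  F='10' vs B='011': no prefix
  F='10' vs H='11': no prefix
  H='11' vs A='00': no prefix
  H='11' vs D='010': no prefix
  H='11' vs B='011': no prefix
  H='11' vs F='10': no prefix
No violation found over all pairs.

YES -- this is a valid prefix code. No codeword is a prefix of any other codeword.


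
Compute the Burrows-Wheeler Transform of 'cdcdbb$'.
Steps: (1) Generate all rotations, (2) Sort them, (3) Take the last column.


Rotations (sorted):
  0: $cdcdbb -> last char: b
  1: b$cdcdb -> last char: b
  2: bb$cdcd -> last char: d
  3: cdbb$cd -> last char: d
  4: cdcdbb$ -> last char: $
  5: dbb$cdc -> last char: c
  6: dcdbb$c -> last char: c


BWT = bbdd$cc


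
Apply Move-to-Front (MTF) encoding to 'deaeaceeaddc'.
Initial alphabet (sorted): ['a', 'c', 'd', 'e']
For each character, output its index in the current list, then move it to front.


MTF encoding:
'd': index 2 in ['a', 'c', 'd', 'e'] -> ['d', 'a', 'c', 'e']
'e': index 3 in ['d', 'a', 'c', 'e'] -> ['e', 'd', 'a', 'c']
'a': index 2 in ['e', 'd', 'a', 'c'] -> ['a', 'e', 'd', 'c']
'e': index 1 in ['a', 'e', 'd', 'c'] -> ['e', 'a', 'd', 'c']
'a': index 1 in ['e', 'a', 'd', 'c'] -> ['a', 'e', 'd', 'c']
'c': index 3 in ['a', 'e', 'd', 'c'] -> ['c', 'a', 'e', 'd']
'e': index 2 in ['c', 'a', 'e', 'd'] -> ['e', 'c', 'a', 'd']
'e': index 0 in ['e', 'c', 'a', 'd'] -> ['e', 'c', 'a', 'd']
'a': index 2 in ['e', 'c', 'a', 'd'] -> ['a', 'e', 'c', 'd']
'd': index 3 in ['a', 'e', 'c', 'd'] -> ['d', 'a', 'e', 'c']
'd': index 0 in ['d', 'a', 'e', 'c'] -> ['d', 'a', 'e', 'c']
'c': index 3 in ['d', 'a', 'e', 'c'] -> ['c', 'd', 'a', 'e']


Output: [2, 3, 2, 1, 1, 3, 2, 0, 2, 3, 0, 3]


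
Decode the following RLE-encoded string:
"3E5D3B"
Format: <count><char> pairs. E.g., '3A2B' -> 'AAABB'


Expanding each <count><char> pair:
  3E -> 'EEE'
  5D -> 'DDDDD'
  3B -> 'BBB'

Decoded = EEEDDDDDBBB


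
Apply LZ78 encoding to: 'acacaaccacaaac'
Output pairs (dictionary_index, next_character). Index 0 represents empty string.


LZ78 encoding steps:
Dictionary: {0: ''}
Step 1: w='' (idx 0), next='a' -> output (0, 'a'), add 'a' as idx 1
Step 2: w='' (idx 0), next='c' -> output (0, 'c'), add 'c' as idx 2
Step 3: w='a' (idx 1), next='c' -> output (1, 'c'), add 'ac' as idx 3
Step 4: w='a' (idx 1), next='a' -> output (1, 'a'), add 'aa' as idx 4
Step 5: w='c' (idx 2), next='c' -> output (2, 'c'), add 'cc' as idx 5
Step 6: w='ac' (idx 3), next='a' -> output (3, 'a'), add 'aca' as idx 6
Step 7: w='aa' (idx 4), next='c' -> output (4, 'c'), add 'aac' as idx 7


Encoded: [(0, 'a'), (0, 'c'), (1, 'c'), (1, 'a'), (2, 'c'), (3, 'a'), (4, 'c')]


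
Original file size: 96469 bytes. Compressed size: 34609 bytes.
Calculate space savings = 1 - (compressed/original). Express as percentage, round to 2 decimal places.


ratio = compressed/original = 34609/96469 = 0.358758
savings = 1 - ratio = 1 - 0.358758 = 0.641242
as a percentage: 0.641242 * 100 = 64.12%

Space savings = 1 - 34609/96469 = 64.12%


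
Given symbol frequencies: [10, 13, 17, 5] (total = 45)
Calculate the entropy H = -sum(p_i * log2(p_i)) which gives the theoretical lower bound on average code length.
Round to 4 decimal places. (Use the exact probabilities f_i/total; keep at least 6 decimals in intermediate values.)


Per-symbol terms -p_i * log2(p_i) with p_i = f_i/45:
  p = 10/45 = 0.222222: log2(p) = -2.169925, -p*log2(p) = 0.482206
  p = 13/45 = 0.288889: log2(p) = -1.791413, -p*log2(p) = 0.517519
  p = 17/45 = 0.377778: log2(p) = -1.404390, -p*log2(p) = 0.530547
  p = 5/45 = 0.111111: log2(p) = -3.169925, -p*log2(p) = 0.352214
H = 0.482206 + 0.517519 + 0.530547 + 0.352214 = 1.882486

H = 1.8825 bits/symbol


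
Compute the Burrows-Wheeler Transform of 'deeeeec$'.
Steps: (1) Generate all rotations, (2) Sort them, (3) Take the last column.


Rotations (sorted):
  0: $deeeeec -> last char: c
  1: c$deeeee -> last char: e
  2: deeeeec$ -> last char: $
  3: ec$deeee -> last char: e
  4: eec$deee -> last char: e
  5: eeec$dee -> last char: e
  6: eeeec$de -> last char: e
  7: eeeeec$d -> last char: d


BWT = ce$eeeed


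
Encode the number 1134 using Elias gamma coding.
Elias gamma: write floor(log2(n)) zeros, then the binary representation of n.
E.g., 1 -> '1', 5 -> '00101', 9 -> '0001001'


num_bits = floor(log2(1134)) + 1 = 11
leading_zeros = num_bits - 1 = 10
binary(1134) = 10001101110

Elias gamma(1134) = '0000000000' + '10001101110' = 000000000010001101110 (21 bits)


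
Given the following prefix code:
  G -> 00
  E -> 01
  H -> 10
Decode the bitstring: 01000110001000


Decoding step by step:
Bits 01 -> E
Bits 00 -> G
Bits 01 -> E
Bits 10 -> H
Bits 00 -> G
Bits 10 -> H
Bits 00 -> G


Decoded message: EGEHGHG


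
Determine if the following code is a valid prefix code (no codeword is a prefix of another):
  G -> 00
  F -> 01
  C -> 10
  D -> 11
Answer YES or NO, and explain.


Checking each pair (does one codeword prefix another?):
  G='00' vs F='01': no prefix
  G='00' vs C='10': no prefix
  G='00' vs D='11': no prefix
  F='01' vs G='00': no prefix
  F='01' vs C='10': no prefix
  F='01' vs D='11': no prefix
  C='10' vs G='00': no prefix
  C='10' vs F='01': no prefix
  C='10' vs D='11': no prefix
  D='11' vs G='00': no prefix
  D='11' vs F='01': no prefix
  D='11' vs C='10': no prefix
No violation found over all pairs.

YES -- this is a valid prefix code. No codeword is a prefix of any other codeword.


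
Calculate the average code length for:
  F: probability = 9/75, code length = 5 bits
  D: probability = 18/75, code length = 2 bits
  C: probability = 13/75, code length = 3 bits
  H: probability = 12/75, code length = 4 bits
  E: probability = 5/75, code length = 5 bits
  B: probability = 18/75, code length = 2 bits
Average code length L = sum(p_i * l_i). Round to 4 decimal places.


Weighted contributions p_i * l_i:
  F: (9/75) * 5 = 45/75
  D: (18/75) * 2 = 36/75
  C: (13/75) * 3 = 39/75
  H: (12/75) * 4 = 48/75
  E: (5/75) * 5 = 25/75
  B: (18/75) * 2 = 36/75
Sum = (45 + 36 + 39 + 48 + 25 + 36)/75 = 229/75

L = 229/75 = 3.0533 bits/symbol


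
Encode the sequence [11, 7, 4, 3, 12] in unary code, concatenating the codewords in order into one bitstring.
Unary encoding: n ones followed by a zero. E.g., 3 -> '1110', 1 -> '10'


Encode each number as n ones followed by a terminating 0:
  11 -> 111111111110 (12 bits)
  7 -> 11111110 (8 bits)
  4 -> 11110 (5 bits)
  3 -> 1110 (4 bits)
  12 -> 1111111111110 (13 bits)
Total length = 12 + 8 + 5 + 4 + 13 = 42 bits.

Unary([11, 7, 4, 3, 12]) = 111111111110111111101111011101111111111110 (42 bits)


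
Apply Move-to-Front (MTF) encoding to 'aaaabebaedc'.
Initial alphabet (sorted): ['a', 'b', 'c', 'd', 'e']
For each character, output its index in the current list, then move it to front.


MTF encoding:
'a': index 0 in ['a', 'b', 'c', 'd', 'e'] -> ['a', 'b', 'c', 'd', 'e']
'a': index 0 in ['a', 'b', 'c', 'd', 'e'] -> ['a', 'b', 'c', 'd', 'e']
'a': index 0 in ['a', 'b', 'c', 'd', 'e'] -> ['a', 'b', 'c', 'd', 'e']
'a': index 0 in ['a', 'b', 'c', 'd', 'e'] -> ['a', 'b', 'c', 'd', 'e']
'b': index 1 in ['a', 'b', 'c', 'd', 'e'] -> ['b', 'a', 'c', 'd', 'e']
'e': index 4 in ['b', 'a', 'c', 'd', 'e'] -> ['e', 'b', 'a', 'c', 'd']
'b': index 1 in ['e', 'b', 'a', 'c', 'd'] -> ['b', 'e', 'a', 'c', 'd']
'a': index 2 in ['b', 'e', 'a', 'c', 'd'] -> ['a', 'b', 'e', 'c', 'd']
'e': index 2 in ['a', 'b', 'e', 'c', 'd'] -> ['e', 'a', 'b', 'c', 'd']
'd': index 4 in ['e', 'a', 'b', 'c', 'd'] -> ['d', 'e', 'a', 'b', 'c']
'c': index 4 in ['d', 'e', 'a', 'b', 'c'] -> ['c', 'd', 'e', 'a', 'b']


Output: [0, 0, 0, 0, 1, 4, 1, 2, 2, 4, 4]


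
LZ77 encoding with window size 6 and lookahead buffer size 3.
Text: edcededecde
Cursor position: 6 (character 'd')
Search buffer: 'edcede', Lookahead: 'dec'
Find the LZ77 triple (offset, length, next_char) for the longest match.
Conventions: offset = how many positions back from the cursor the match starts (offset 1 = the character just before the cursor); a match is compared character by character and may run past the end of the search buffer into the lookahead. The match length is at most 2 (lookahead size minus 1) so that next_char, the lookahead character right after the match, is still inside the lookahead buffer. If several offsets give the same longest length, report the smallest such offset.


Try each offset into the search buffer:
  offset=1 (pos 5, char 'e'): match length 0
  offset=2 (pos 4, char 'd'): match length 2
  offset=3 (pos 3, char 'e'): match length 0
  offset=4 (pos 2, char 'c'): match length 0
  offset=5 (pos 1, char 'd'): match length 1
  offset=6 (pos 0, char 'e'): match length 0
Longest match has length 2 at offset 2.
next_char = character at position 6 + 2 = 8 -> 'c'

Best match: offset=2, length=2 (matching 'de' starting at position 4)
LZ77 triple: (2, 2, 'c')


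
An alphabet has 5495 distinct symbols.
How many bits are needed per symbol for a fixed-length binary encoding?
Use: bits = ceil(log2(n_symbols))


log2(5495) = 12.4239
Bracket: 2^12 = 4096 < 5495 <= 2^13 = 8192
So ceil(log2(5495)) = 13

bits = ceil(log2(5495)) = ceil(12.4239) = 13 bits


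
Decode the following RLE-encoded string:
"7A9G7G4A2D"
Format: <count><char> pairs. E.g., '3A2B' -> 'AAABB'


Expanding each <count><char> pair:
  7A -> 'AAAAAAA'
  9G -> 'GGGGGGGGG'
  7G -> 'GGGGGGG'
  4A -> 'AAAA'
  2D -> 'DD'

Decoded = AAAAAAAGGGGGGGGGGGGGGGGAAAADD


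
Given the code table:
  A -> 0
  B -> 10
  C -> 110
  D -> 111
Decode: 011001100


Decoding:
0 -> A
110 -> C
0 -> A
110 -> C
0 -> A


Result: ACACA


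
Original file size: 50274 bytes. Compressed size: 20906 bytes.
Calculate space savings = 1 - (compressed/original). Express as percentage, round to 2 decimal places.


ratio = compressed/original = 20906/50274 = 0.415841
savings = 1 - ratio = 1 - 0.415841 = 0.584159
as a percentage: 0.584159 * 100 = 58.42%

Space savings = 1 - 20906/50274 = 58.42%


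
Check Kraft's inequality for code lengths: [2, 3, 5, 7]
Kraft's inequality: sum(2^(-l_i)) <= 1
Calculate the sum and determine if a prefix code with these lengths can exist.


Sum = 2^(-2) + 2^(-3) + 2^(-5) + 2^(-7)
    = 0.25 + 0.125 + 0.03125 + 0.0078125
    = 53/128 = 0.4140625
Since 0.4140625 <= 1, Kraft's inequality IS satisfied.
A prefix code with these lengths CAN exist.

Kraft sum = 0.4140625. Satisfied.


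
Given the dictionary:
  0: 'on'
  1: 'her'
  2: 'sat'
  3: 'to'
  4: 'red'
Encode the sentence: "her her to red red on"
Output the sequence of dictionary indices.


Look up each word in the dictionary:
  'her' -> 1
  'her' -> 1
  'to' -> 3
  'red' -> 4
  'red' -> 4
  'on' -> 0

Encoded: [1, 1, 3, 4, 4, 0]


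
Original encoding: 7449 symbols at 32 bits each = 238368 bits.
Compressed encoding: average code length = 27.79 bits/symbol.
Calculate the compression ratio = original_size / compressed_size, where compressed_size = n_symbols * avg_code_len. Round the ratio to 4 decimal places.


original_size = n_symbols * orig_bits = 7449 * 32 = 238368 bits
compressed_size = n_symbols * avg_code_len = 7449 * 27.79 = 207007.71 bits
ratio = original_size / compressed_size = 238368 / 207007.71 = 1.1515

Compression ratio = 1.1515


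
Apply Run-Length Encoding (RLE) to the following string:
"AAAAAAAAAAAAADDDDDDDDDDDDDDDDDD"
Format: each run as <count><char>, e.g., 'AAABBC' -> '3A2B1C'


Scanning runs left to right:
  i=0: run of 'A' x 13 -> '13A'
  i=13: run of 'D' x 18 -> '18D'

RLE = 13A18D


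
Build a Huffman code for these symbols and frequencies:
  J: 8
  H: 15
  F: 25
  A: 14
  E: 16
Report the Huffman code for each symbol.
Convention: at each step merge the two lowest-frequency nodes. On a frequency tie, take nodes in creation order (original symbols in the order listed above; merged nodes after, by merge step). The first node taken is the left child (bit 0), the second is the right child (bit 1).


Huffman tree construction:
Step 1: Merge J(8) + A(14) = 22
Step 2: Merge H(15) + E(16) = 31
Step 3: Merge (J+A)(22) + F(25) = 47
Step 4: Merge (H+E)(31) + ((J+A)+F)(47) = 78
Read each symbol's code off the tree from the root (left child = 0, right child = 1).

Codes:
  J: 100 (length 3)
  H: 00 (length 2)
  F: 11 (length 2)
  A: 101 (length 3)
  E: 01 (length 2)
Average code length: 178/78 = 2.2821 bits/symbol


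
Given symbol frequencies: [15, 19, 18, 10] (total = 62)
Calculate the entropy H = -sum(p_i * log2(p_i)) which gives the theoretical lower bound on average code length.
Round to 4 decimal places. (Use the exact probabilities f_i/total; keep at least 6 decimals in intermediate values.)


Per-symbol terms -p_i * log2(p_i) with p_i = f_i/62:
  p = 15/62 = 0.241935: log2(p) = -2.047306, -p*log2(p) = 0.495316
  p = 19/62 = 0.306452: log2(p) = -1.706269, -p*log2(p) = 0.522889
  p = 18/62 = 0.290323: log2(p) = -1.784271, -p*log2(p) = 0.518014
  p = 10/62 = 0.161290: log2(p) = -2.632268, -p*log2(p) = 0.424559
H = 0.495316 + 0.522889 + 0.518014 + 0.424559 = 1.960778

H = 1.9608 bits/symbol


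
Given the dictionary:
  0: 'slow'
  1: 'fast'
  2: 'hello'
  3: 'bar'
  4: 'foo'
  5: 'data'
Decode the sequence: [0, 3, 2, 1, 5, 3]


Look up each index in the dictionary:
  0 -> 'slow'
  3 -> 'bar'
  2 -> 'hello'
  1 -> 'fast'
  5 -> 'data'
  3 -> 'bar'

Decoded: "slow bar hello fast data bar"


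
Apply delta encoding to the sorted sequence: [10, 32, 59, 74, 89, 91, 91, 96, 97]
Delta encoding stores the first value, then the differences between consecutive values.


First value: 10
Deltas:
  32 - 10 = 22
  59 - 32 = 27
  74 - 59 = 15
  89 - 74 = 15
  91 - 89 = 2
  91 - 91 = 0
  96 - 91 = 5
  97 - 96 = 1


Delta encoded: [10, 22, 27, 15, 15, 2, 0, 5, 1]


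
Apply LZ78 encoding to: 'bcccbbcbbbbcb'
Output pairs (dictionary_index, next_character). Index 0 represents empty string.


LZ78 encoding steps:
Dictionary: {0: ''}
Step 1: w='' (idx 0), next='b' -> output (0, 'b'), add 'b' as idx 1
Step 2: w='' (idx 0), next='c' -> output (0, 'c'), add 'c' as idx 2
Step 3: w='c' (idx 2), next='c' -> output (2, 'c'), add 'cc' as idx 3
Step 4: w='b' (idx 1), next='b' -> output (1, 'b'), add 'bb' as idx 4
Step 5: w='c' (idx 2), next='b' -> output (2, 'b'), add 'cb' as idx 5
Step 6: w='bb' (idx 4), next='b' -> output (4, 'b'), add 'bbb' as idx 6
Step 7: w='cb' (idx 5), end of input -> output (5, '')


Encoded: [(0, 'b'), (0, 'c'), (2, 'c'), (1, 'b'), (2, 'b'), (4, 'b'), (5, '')]


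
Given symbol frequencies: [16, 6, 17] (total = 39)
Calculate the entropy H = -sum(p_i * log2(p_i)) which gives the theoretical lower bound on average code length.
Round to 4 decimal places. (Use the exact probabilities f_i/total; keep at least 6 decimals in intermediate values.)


Per-symbol terms -p_i * log2(p_i) with p_i = f_i/39:
  p = 16/39 = 0.410256: log2(p) = -1.285402, -p*log2(p) = 0.527345
  p = 6/39 = 0.153846: log2(p) = -2.700440, -p*log2(p) = 0.415452
  p = 17/39 = 0.435897: log2(p) = -1.197939, -p*log2(p) = 0.522179
H = 0.527345 + 0.415452 + 0.522179 = 1.464976

H = 1.465 bits/symbol


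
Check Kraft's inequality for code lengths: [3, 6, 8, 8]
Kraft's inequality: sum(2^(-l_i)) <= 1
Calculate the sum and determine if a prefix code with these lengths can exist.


Sum = 2^(-3) + 2^(-6) + 2^(-8) + 2^(-8)
    = 0.125 + 0.015625 + 0.00390625 + 0.00390625
    = 38/256 = 0.1484375
Since 0.1484375 <= 1, Kraft's inequality IS satisfied.
A prefix code with these lengths CAN exist.

Kraft sum = 0.1484375. Satisfied.


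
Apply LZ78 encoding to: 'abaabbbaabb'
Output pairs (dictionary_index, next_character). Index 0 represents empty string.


LZ78 encoding steps:
Dictionary: {0: ''}
Step 1: w='' (idx 0), next='a' -> output (0, 'a'), add 'a' as idx 1
Step 2: w='' (idx 0), next='b' -> output (0, 'b'), add 'b' as idx 2
Step 3: w='a' (idx 1), next='a' -> output (1, 'a'), add 'aa' as idx 3
Step 4: w='b' (idx 2), next='b' -> output (2, 'b'), add 'bb' as idx 4
Step 5: w='b' (idx 2), next='a' -> output (2, 'a'), add 'ba' as idx 5
Step 6: w='a' (idx 1), next='b' -> output (1, 'b'), add 'ab' as idx 6
Step 7: w='b' (idx 2), end of input -> output (2, '')


Encoded: [(0, 'a'), (0, 'b'), (1, 'a'), (2, 'b'), (2, 'a'), (1, 'b'), (2, '')]


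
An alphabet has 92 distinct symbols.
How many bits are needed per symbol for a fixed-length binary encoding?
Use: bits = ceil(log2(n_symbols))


log2(92) = 6.5236
Bracket: 2^6 = 64 < 92 <= 2^7 = 128
So ceil(log2(92)) = 7

bits = ceil(log2(92)) = ceil(6.5236) = 7 bits


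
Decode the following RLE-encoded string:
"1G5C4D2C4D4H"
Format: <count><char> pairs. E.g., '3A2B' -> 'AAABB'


Expanding each <count><char> pair:
  1G -> 'G'
  5C -> 'CCCCC'
  4D -> 'DDDD'
  2C -> 'CC'
  4D -> 'DDDD'
  4H -> 'HHHH'

Decoded = GCCCCCDDDDCCDDDDHHHH


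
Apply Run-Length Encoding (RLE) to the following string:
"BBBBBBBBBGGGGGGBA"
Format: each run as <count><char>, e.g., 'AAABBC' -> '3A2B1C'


Scanning runs left to right:
  i=0: run of 'B' x 9 -> '9B'
  i=9: run of 'G' x 6 -> '6G'
  i=15: run of 'B' x 1 -> '1B'
  i=16: run of 'A' x 1 -> '1A'

RLE = 9B6G1B1A


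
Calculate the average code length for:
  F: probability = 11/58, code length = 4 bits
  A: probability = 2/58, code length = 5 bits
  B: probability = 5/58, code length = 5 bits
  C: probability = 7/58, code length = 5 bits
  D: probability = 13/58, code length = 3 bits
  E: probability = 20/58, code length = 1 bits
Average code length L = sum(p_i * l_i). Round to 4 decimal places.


Weighted contributions p_i * l_i:
  F: (11/58) * 4 = 44/58
  A: (2/58) * 5 = 10/58
  B: (5/58) * 5 = 25/58
  C: (7/58) * 5 = 35/58
  D: (13/58) * 3 = 39/58
  E: (20/58) * 1 = 20/58
Sum = (44 + 10 + 25 + 35 + 39 + 20)/58 = 173/58

L = 173/58 = 2.9828 bits/symbol


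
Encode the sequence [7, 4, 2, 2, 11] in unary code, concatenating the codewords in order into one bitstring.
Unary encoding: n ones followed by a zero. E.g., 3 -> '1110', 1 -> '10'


Encode each number as n ones followed by a terminating 0:
  7 -> 11111110 (8 bits)
  4 -> 11110 (5 bits)
  2 -> 110 (3 bits)
  2 -> 110 (3 bits)
  11 -> 111111111110 (12 bits)
Total length = 8 + 5 + 3 + 3 + 12 = 31 bits.

Unary([7, 4, 2, 2, 11]) = 1111111011110110110111111111110 (31 bits)


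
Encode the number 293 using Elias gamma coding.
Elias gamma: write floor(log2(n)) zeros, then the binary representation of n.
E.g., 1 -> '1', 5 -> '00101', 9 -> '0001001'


num_bits = floor(log2(293)) + 1 = 9
leading_zeros = num_bits - 1 = 8
binary(293) = 100100101

Elias gamma(293) = '00000000' + '100100101' = 00000000100100101 (17 bits)


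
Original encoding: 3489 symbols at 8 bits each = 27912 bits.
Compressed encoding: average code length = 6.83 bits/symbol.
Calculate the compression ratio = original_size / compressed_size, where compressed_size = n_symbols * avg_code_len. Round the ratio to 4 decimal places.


original_size = n_symbols * orig_bits = 3489 * 8 = 27912 bits
compressed_size = n_symbols * avg_code_len = 3489 * 6.83 = 23829.87 bits
ratio = original_size / compressed_size = 27912 / 23829.87 = 1.1713

Compression ratio = 1.1713


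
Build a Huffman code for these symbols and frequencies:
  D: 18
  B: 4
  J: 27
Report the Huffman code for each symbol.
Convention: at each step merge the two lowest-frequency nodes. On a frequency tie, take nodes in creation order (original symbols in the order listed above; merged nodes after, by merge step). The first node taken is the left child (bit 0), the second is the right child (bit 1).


Huffman tree construction:
Step 1: Merge B(4) + D(18) = 22
Step 2: Merge (B+D)(22) + J(27) = 49
Read each symbol's code off the tree from the root (left child = 0, right child = 1).

Codes:
  D: 01 (length 2)
  B: 00 (length 2)
  J: 1 (length 1)
Average code length: 71/49 = 1.4490 bits/symbol


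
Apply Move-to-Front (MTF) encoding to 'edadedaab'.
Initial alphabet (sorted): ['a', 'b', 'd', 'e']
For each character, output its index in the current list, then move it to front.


MTF encoding:
'e': index 3 in ['a', 'b', 'd', 'e'] -> ['e', 'a', 'b', 'd']
'd': index 3 in ['e', 'a', 'b', 'd'] -> ['d', 'e', 'a', 'b']
'a': index 2 in ['d', 'e', 'a', 'b'] -> ['a', 'd', 'e', 'b']
'd': index 1 in ['a', 'd', 'e', 'b'] -> ['d', 'a', 'e', 'b']
'e': index 2 in ['d', 'a', 'e', 'b'] -> ['e', 'd', 'a', 'b']
'd': index 1 in ['e', 'd', 'a', 'b'] -> ['d', 'e', 'a', 'b']
'a': index 2 in ['d', 'e', 'a', 'b'] -> ['a', 'd', 'e', 'b']
'a': index 0 in ['a', 'd', 'e', 'b'] -> ['a', 'd', 'e', 'b']
'b': index 3 in ['a', 'd', 'e', 'b'] -> ['b', 'a', 'd', 'e']


Output: [3, 3, 2, 1, 2, 1, 2, 0, 3]


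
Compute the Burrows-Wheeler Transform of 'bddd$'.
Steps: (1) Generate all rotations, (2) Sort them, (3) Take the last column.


Rotations (sorted):
  0: $bddd -> last char: d
  1: bddd$ -> last char: $
  2: d$bdd -> last char: d
  3: dd$bd -> last char: d
  4: ddd$b -> last char: b


BWT = d$ddb


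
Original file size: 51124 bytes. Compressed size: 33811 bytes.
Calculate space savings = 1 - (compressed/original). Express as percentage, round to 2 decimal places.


ratio = compressed/original = 33811/51124 = 0.661353
savings = 1 - ratio = 1 - 0.661353 = 0.338647
as a percentage: 0.338647 * 100 = 33.86%

Space savings = 1 - 33811/51124 = 33.86%


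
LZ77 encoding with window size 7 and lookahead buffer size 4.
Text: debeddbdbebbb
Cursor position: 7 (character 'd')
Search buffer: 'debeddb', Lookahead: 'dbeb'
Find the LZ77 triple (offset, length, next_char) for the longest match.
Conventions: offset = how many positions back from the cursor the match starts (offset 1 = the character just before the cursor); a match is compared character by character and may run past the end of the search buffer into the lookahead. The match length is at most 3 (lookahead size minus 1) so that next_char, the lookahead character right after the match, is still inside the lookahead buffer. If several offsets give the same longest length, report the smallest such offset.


Try each offset into the search buffer:
  offset=1 (pos 6, char 'b'): match length 0
  offset=2 (pos 5, char 'd'): match length 2
  offset=3 (pos 4, char 'd'): match length 1
  offset=4 (pos 3, char 'e'): match length 0
  offset=5 (pos 2, char 'b'): match length 0
  offset=6 (pos 1, char 'e'): match length 0
  offset=7 (pos 0, char 'd'): match length 1
Longest match has length 2 at offset 2.
next_char = character at position 7 + 2 = 9 -> 'e'

Best match: offset=2, length=2 (matching 'db' starting at position 5)
LZ77 triple: (2, 2, 'e')


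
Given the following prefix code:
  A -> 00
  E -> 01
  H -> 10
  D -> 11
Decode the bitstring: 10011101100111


Decoding step by step:
Bits 10 -> H
Bits 01 -> E
Bits 11 -> D
Bits 01 -> E
Bits 10 -> H
Bits 01 -> E
Bits 11 -> D


Decoded message: HEDEHED


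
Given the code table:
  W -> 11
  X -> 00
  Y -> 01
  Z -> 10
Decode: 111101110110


Decoding:
11 -> W
11 -> W
01 -> Y
11 -> W
01 -> Y
10 -> Z


Result: WWYWYZ


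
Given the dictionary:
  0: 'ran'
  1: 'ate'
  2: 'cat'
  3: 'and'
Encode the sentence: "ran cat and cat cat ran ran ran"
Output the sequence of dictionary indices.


Look up each word in the dictionary:
  'ran' -> 0
  'cat' -> 2
  'and' -> 3
  'cat' -> 2
  'cat' -> 2
  'ran' -> 0
  'ran' -> 0
  'ran' -> 0

Encoded: [0, 2, 3, 2, 2, 0, 0, 0]


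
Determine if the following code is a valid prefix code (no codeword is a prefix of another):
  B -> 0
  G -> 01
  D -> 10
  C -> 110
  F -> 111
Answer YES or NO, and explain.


Checking each pair (does one codeword prefix another?):
  B='0' vs G='01': prefix -- VIOLATION

NO -- this is NOT a valid prefix code. B (0) is a prefix of G (01).


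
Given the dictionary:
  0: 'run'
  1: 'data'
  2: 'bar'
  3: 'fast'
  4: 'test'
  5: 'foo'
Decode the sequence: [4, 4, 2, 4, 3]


Look up each index in the dictionary:
  4 -> 'test'
  4 -> 'test'
  2 -> 'bar'
  4 -> 'test'
  3 -> 'fast'

Decoded: "test test bar test fast"


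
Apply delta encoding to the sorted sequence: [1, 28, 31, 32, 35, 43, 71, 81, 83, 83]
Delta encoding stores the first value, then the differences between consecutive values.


First value: 1
Deltas:
  28 - 1 = 27
  31 - 28 = 3
  32 - 31 = 1
  35 - 32 = 3
  43 - 35 = 8
  71 - 43 = 28
  81 - 71 = 10
  83 - 81 = 2
  83 - 83 = 0


Delta encoded: [1, 27, 3, 1, 3, 8, 28, 10, 2, 0]
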